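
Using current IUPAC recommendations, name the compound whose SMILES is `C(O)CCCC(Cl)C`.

5-chlorohexan-1-ol

Counting along the main chain through the –OH group gives 6 carbons: the parent is hexane.
An alcohol (–OH) is the principal characteristic group, giving the suffix -ol.
Number the chain so that numbering from this end puts the hydroxyl group at C-1 rather than C-6.
This places the hydroxyl at C-1; a chloro group at C-5.
Putting it together: 5-chlorohexan-1-ol.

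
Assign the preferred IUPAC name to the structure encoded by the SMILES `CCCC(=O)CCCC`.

The longest carbon chain that includes the carbonyl has 8 carbons, so the parent hydride is octane.
The highest-priority functional group is a ketone (C=O on an internal carbon), so the name ends in -one.
The numbering direction is chosen so that numbering from this end puts the carbonyl group at C-4 rather than C-5.
With this numbering: the carbonyl at C-4.
Putting it together: octan-4-one.

octan-4-one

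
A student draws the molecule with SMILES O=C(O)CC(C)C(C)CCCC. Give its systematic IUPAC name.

3,4-dimethyloctanoic acid

Counting along the main chain through the –COOH group gives 8 carbons: the parent is octane.
The principal characteristic group is a carboxylic acid (terminal –COOH), named with the suffix -oic acid.
The numbering direction is chosen so that the carboxylic acid carbon is C-1 by definition.
That gives methyl groups at C-3 and C-4.
Assembling the pieces gives 3,4-dimethyloctanoic acid.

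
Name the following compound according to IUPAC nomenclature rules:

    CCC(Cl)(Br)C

The longest carbon chain is 4 atoms: the parent is butane.
Number the chain so that the substituent locant set {2,2} is lower than {3,3} at the first point of difference.
With this numbering: a bromo group at C-2; a chloro group at C-2.
Prefixes are listed alphabetically: bromo, chloro.
The name is 2-bromo-2-chlorobutane.

2-bromo-2-chlorobutane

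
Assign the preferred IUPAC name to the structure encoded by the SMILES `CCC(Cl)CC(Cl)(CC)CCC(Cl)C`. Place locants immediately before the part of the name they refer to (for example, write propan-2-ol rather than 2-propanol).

2,5,7-trichloro-5-ethylnonane

The parent chain contains 9 carbons (nonane).
The numbering direction is chosen so that the substituent locant set {2,5,5,7} is lower than {3,5,5,8} at the first point of difference.
That gives chloro groups at C-2 and C-5 and C-7; an ethyl group at C-5.
Substituent prefixes are cited in alphabetical order (multiplying prefixes like di-/tri- are ignored for ordering).
Assembling the pieces gives 2,5,7-trichloro-5-ethylnonane.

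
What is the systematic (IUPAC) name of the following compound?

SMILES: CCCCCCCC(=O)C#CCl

The longest carbon chain that includes the carbonyl and the multiple bond has 10 carbons, so the parent hydride is decane.
The principal characteristic group is a ketone (C=O on an internal carbon), named with the suffix -one.
The chain contains a C≡C triple bond, so the unsaturation ending is -yne.
The numbering direction is chosen so that numbering from this end puts the carbonyl group at C-3 rather than C-8.
That gives the carbonyl at C-3; the triple bond between C-1 and C-2; a chloro group at C-1.
Putting it together: 1-chlorodec-1-yn-3-one.

1-chlorodec-1-yn-3-one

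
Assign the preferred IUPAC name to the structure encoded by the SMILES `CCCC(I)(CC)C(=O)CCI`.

4-ethyl-1,4-diiodoheptan-3-one

The longest carbon chain that includes the carbonyl has 7 carbons, so the parent hydride is heptane.
A ketone (C=O on an internal carbon) is the principal characteristic group, giving the suffix -one.
Choose the numbering such that numbering from this end puts the carbonyl group at C-3 rather than C-5.
With this numbering: the carbonyl at C-3; an ethyl group at C-4; iodo groups at C-1 and C-4.
Prefixes are listed alphabetically: ethyl, iodo.
Assembling the pieces gives 4-ethyl-1,4-diiodoheptan-3-one.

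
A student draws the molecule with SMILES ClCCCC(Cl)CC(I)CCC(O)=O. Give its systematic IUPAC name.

6,9-dichloro-4-iodononanoic acid

Counting along the main chain through the –COOH group gives 9 carbons: the parent is nonane.
A carboxylic acid (terminal –COOH) is the principal characteristic group, giving the suffix -oic acid.
The numbering direction is chosen so that the carboxylic acid carbon is C-1 by definition.
That gives chloro groups at C-6 and C-9; an iodo group at C-4.
The substituents are ordered alphabetically, ignoring any di-/tri- multipliers.
Assembling the pieces gives 6,9-dichloro-4-iodononanoic acid.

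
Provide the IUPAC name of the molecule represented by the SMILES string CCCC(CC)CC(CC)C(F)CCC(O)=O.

5,7-diethyl-4-fluorodecanoic acid

The longest carbon chain that includes the –COOH group has 10 carbons, so the parent hydride is decane.
The highest-priority functional group is a carboxylic acid (terminal –COOH), so the name ends in -oic acid.
Number the chain so that the carboxylic acid carbon is C-1 by definition.
That gives ethyl groups at C-5 and C-7; a fluoro group at C-4.
Substituent prefixes are cited in alphabetical order (multiplying prefixes like di-/tri- are ignored for ordering).
Assembling the pieces gives 5,7-diethyl-4-fluorodecanoic acid.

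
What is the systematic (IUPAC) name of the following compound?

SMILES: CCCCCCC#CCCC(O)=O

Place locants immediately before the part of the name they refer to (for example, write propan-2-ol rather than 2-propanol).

undec-4-ynoic acid

Counting along the main chain through the –COOH group and the multiple bond gives 11 carbons: the parent is undecane.
The highest-priority functional group is a carboxylic acid (terminal –COOH), so the name ends in -oic acid.
A C≡C triple bond in the chain gives the infix -yne-.
Number the chain so that the carboxylic acid carbon is C-1 by definition.
This places the triple bond between C-4 and C-5.
Putting it together: undec-4-ynoic acid.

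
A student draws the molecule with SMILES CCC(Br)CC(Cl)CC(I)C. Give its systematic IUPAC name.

The longest carbon chain is 8 atoms: the parent is octane.
Number the chain so that the substituent locant set {2,4,6} is lower than {3,5,7} at the first point of difference.
That gives a bromo group at C-6; a chloro group at C-4; an iodo group at C-2.
Substituent prefixes are cited in alphabetical order (multiplying prefixes like di-/tri- are ignored for ordering).
The name is 6-bromo-4-chloro-2-iodooctane.

6-bromo-4-chloro-2-iodooctane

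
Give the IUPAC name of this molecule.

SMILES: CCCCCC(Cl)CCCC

5-chlorodecane

The longest continuous carbon chain has 10 atoms, so the parent hydride is decane.
The numbering direction is chosen so that the substituent locant set {5} is lower than {6} at the first point of difference.
This places a chloro group at C-5.
The name is 5-chlorodecane.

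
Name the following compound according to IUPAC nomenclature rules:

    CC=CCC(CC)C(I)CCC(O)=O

The longest chain bearing the –COOH group and the multiple bond is 9 carbons long (nonane).
A carboxylic acid (terminal –COOH) is the principal characteristic group, giving the suffix -oic acid.
The chain contains a C=C double bond, so the unsaturation ending is -ene.
The numbering direction is chosen so that the carboxylic acid carbon is C-1 by definition.
That gives the double bond between C-7 and C-8; an ethyl group at C-5; an iodo group at C-4.
The substituents are ordered alphabetically, ignoring any di-/tri- multipliers.
Assembling the pieces gives 5-ethyl-4-iodonon-7-enoic acid.

5-ethyl-4-iodonon-7-enoic acid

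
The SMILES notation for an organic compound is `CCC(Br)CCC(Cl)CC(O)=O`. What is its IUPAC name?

6-bromo-3-chlorooctanoic acid

The longest chain bearing the –COOH group is 8 carbons long (octane).
A carboxylic acid (terminal –COOH) is the principal characteristic group, giving the suffix -oic acid.
Number the chain so that the carboxylic acid carbon is C-1 by definition.
That gives a bromo group at C-6; a chloro group at C-3.
Prefixes are listed alphabetically: bromo, chloro.
Assembling the pieces gives 6-bromo-3-chlorooctanoic acid.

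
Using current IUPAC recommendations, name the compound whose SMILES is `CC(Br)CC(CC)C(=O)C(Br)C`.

2,6-dibromo-4-ethylheptan-3-one

Counting along the main chain through the carbonyl gives 7 carbons: the parent is heptane.
A ketone (C=O on an internal carbon) is the principal characteristic group, giving the suffix -one.
Number the chain so that numbering from this end puts the carbonyl group at C-3 rather than C-5.
With this numbering: the carbonyl at C-3; bromo groups at C-2 and C-6; an ethyl group at C-4.
The substituents are ordered alphabetically, ignoring any di-/tri- multipliers.
Assembling the pieces gives 2,6-dibromo-4-ethylheptan-3-one.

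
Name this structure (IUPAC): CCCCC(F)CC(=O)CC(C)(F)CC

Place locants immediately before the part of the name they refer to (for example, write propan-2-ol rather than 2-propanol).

Counting along the main chain through the carbonyl gives 11 carbons: the parent is undecane.
The highest-priority functional group is a ketone (C=O on an internal carbon), so the name ends in -one.
The numbering direction is chosen so that numbering from this end puts the carbonyl group at C-5 rather than C-7.
That gives the carbonyl at C-5; fluoro groups at C-3 and C-7; a methyl group at C-3.
Substituent prefixes are cited in alphabetical order (multiplying prefixes like di-/tri- are ignored for ordering).
Assembling the pieces gives 3,7-difluoro-3-methylundecan-5-one.

3,7-difluoro-3-methylundecan-5-one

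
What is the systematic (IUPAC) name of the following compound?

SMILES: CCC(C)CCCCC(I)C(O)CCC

Counting along the main chain through the –OH group gives 12 carbons: the parent is dodecane.
An alcohol (–OH) is the principal characteristic group, giving the suffix -ol.
The numbering direction is chosen so that numbering from this end puts the hydroxyl group at C-4 rather than C-9.
This places the hydroxyl at C-4; an iodo group at C-5; a methyl group at C-10.
The substituents are ordered alphabetically, ignoring any di-/tri- multipliers.
The name is 5-iodo-10-methyldodecan-4-ol.

5-iodo-10-methyldodecan-4-ol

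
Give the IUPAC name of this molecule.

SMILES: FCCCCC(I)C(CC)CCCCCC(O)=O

7-ethyl-12-fluoro-8-iodododecanoic acid

Counting along the main chain through the –COOH group gives 12 carbons: the parent is dodecane.
The principal characteristic group is a carboxylic acid (terminal –COOH), named with the suffix -oic acid.
Choose the numbering such that the carboxylic acid carbon is C-1 by definition.
With this numbering: an ethyl group at C-7; a fluoro group at C-12; an iodo group at C-8.
Prefixes are listed alphabetically: ethyl, fluoro, iodo.
Assembling the pieces gives 7-ethyl-12-fluoro-8-iodododecanoic acid.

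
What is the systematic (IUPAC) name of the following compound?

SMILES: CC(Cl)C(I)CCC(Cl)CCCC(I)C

2,6-dichloro-3,10-diiodoundecane

The longest continuous carbon chain has 11 atoms, so the parent hydride is undecane.
Choose the numbering such that the substituent locant set {2,3,6,10} is lower than {2,6,9,10} at the first point of difference.
This places chloro groups at C-2 and C-6; iodo groups at C-3 and C-10.
Prefixes are listed alphabetically: chloro, iodo.
Assembling the pieces gives 2,6-dichloro-3,10-diiodoundecane.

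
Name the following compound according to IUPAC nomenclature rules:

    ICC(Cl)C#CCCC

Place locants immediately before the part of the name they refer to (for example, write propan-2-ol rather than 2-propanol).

The longest carbon chain that includes the multiple bond has 7 carbons, so the parent hydride is heptane.
The chain contains a C≡C triple bond, so the unsaturation ending is -yne.
Choose the numbering such that numbering from this end puts the triple bond at C-3 rather than C-4.
With this numbering: the triple bond between C-3 and C-4; a chloro group at C-2; an iodo group at C-1.
Substituent prefixes are cited in alphabetical order (multiplying prefixes like di-/tri- are ignored for ordering).
Assembling the pieces gives 2-chloro-1-iodohept-3-yne.

2-chloro-1-iodohept-3-yne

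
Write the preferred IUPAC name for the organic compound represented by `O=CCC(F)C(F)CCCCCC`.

The longest carbon chain that includes the –CHO group has 10 carbons, so the parent hydride is decane.
The principal characteristic group is an aldehyde (terminal –CHO), named with the suffix -al.
The numbering direction is chosen so that the aldehyde carbon is C-1 by definition.
With this numbering: fluoro groups at C-3 and C-4.
Assembling the pieces gives 3,4-difluorodecanal.

3,4-difluorodecanal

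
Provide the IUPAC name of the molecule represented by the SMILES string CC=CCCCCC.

The longest chain bearing the multiple bond is 8 carbons long (octane).
There is one C=C double bond, indicated by the ending -ene.
The numbering direction is chosen so that numbering from this end puts the double bond at C-2 rather than C-6.
That gives the double bond between C-2 and C-3.
The name is oct-2-ene.

oct-2-ene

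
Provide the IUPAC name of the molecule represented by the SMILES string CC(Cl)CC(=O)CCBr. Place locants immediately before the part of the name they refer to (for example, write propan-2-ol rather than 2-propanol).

The longest carbon chain that includes the carbonyl has 6 carbons, so the parent hydride is hexane.
The principal characteristic group is a ketone (C=O on an internal carbon), named with the suffix -one.
The numbering direction is chosen so that numbering from this end puts the carbonyl group at C-3 rather than C-4.
This places the carbonyl at C-3; a bromo group at C-1; a chloro group at C-5.
Prefixes are listed alphabetically: bromo, chloro.
The name is 1-bromo-5-chlorohexan-3-one.

1-bromo-5-chlorohexan-3-one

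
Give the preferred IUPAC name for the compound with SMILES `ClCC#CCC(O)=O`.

The longest chain bearing the –COOH group and the multiple bond is 5 carbons long (pentane).
The highest-priority functional group is a carboxylic acid (terminal –COOH), so the name ends in -oic acid.
The chain contains a C≡C triple bond, so the unsaturation ending is -yne.
Choose the numbering such that the carboxylic acid carbon is C-1 by definition.
That gives the triple bond between C-3 and C-4; a chloro group at C-5.
The name is 5-chloropent-3-ynoic acid.

5-chloropent-3-ynoic acid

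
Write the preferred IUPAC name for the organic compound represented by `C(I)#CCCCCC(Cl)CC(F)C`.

Counting along the main chain through the multiple bond gives 10 carbons: the parent is decane.
There is one C≡C triple bond, indicated by the ending -yne.
Number the chain so that numbering from this end puts the triple bond at C-1 rather than C-9.
With this numbering: the triple bond between C-1 and C-2; a chloro group at C-7; a fluoro group at C-9; an iodo group at C-1.
Substituent prefixes are cited in alphabetical order (multiplying prefixes like di-/tri- are ignored for ordering).
The name is 7-chloro-9-fluoro-1-iododec-1-yne.

7-chloro-9-fluoro-1-iododec-1-yne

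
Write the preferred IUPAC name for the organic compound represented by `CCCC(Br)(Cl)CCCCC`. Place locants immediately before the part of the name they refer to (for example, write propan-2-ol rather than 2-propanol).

4-bromo-4-chlorononane

The parent chain contains 9 carbons (nonane).
Number the chain so that the substituent locant set {4,4} is lower than {6,6} at the first point of difference.
That gives a bromo group at C-4; a chloro group at C-4.
Prefixes are listed alphabetically: bromo, chloro.
Assembling the pieces gives 4-bromo-4-chlorononane.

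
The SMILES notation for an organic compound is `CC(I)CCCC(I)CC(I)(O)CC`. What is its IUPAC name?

3,5,9-triiododecan-3-ol

Counting along the main chain through the –OH group gives 10 carbons: the parent is decane.
An alcohol (–OH) is the principal characteristic group, giving the suffix -ol.
Number the chain so that numbering from this end puts the hydroxyl group at C-3 rather than C-8.
With this numbering: the hydroxyl at C-3; iodo groups at C-3 and C-5 and C-9.
Assembling the pieces gives 3,5,9-triiododecan-3-ol.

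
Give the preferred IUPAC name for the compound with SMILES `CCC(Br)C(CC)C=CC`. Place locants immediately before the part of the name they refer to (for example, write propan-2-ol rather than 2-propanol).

The longest carbon chain that includes the multiple bond has 7 carbons, so the parent hydride is heptane.
There is one C=C double bond, indicated by the ending -ene.
Choose the numbering such that numbering from this end puts the double bond at C-2 rather than C-5.
This places the double bond between C-2 and C-3; a bromo group at C-5; an ethyl group at C-4.
The substituents are ordered alphabetically, ignoring any di-/tri- multipliers.
Putting it together: 5-bromo-4-ethylhept-2-ene.

5-bromo-4-ethylhept-2-ene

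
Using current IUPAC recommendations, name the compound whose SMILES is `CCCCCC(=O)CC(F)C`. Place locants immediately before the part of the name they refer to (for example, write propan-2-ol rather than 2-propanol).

The longest carbon chain that includes the carbonyl has 9 carbons, so the parent hydride is nonane.
The highest-priority functional group is a ketone (C=O on an internal carbon), so the name ends in -one.
The numbering direction is chosen so that numbering from this end puts the carbonyl group at C-4 rather than C-6.
This places the carbonyl at C-4; a fluoro group at C-2.
The name is 2-fluorononan-4-one.

2-fluorononan-4-one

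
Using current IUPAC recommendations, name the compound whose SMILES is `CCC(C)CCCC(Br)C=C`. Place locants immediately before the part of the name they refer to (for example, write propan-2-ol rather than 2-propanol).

3-bromo-7-methylnon-1-ene

The longest chain bearing the multiple bond is 9 carbons long (nonane).
There is one C=C double bond, indicated by the ending -ene.
Number the chain so that numbering from this end puts the double bond at C-1 rather than C-8.
This places the double bond between C-1 and C-2; a bromo group at C-3; a methyl group at C-7.
The substituents are ordered alphabetically, ignoring any di-/tri- multipliers.
The name is 3-bromo-7-methylnon-1-ene.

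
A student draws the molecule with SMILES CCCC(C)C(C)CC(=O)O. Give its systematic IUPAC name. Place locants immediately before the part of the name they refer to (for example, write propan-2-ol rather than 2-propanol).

The longest chain bearing the –COOH group is 7 carbons long (heptane).
The highest-priority functional group is a carboxylic acid (terminal –COOH), so the name ends in -oic acid.
The numbering direction is chosen so that the carboxylic acid carbon is C-1 by definition.
With this numbering: methyl groups at C-3 and C-4.
The name is 3,4-dimethylheptanoic acid.

3,4-dimethylheptanoic acid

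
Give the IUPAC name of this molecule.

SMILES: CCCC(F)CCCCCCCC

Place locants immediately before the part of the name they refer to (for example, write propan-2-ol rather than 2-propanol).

4-fluorododecane

The longest continuous carbon chain has 12 atoms, so the parent hydride is dodecane.
The numbering direction is chosen so that the substituent locant set {4} is lower than {9} at the first point of difference.
That gives a fluoro group at C-4.
Putting it together: 4-fluorododecane.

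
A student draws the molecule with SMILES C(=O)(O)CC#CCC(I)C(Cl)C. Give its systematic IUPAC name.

7-chloro-6-iodooct-3-ynoic acid

The longest carbon chain that includes the –COOH group and the multiple bond has 8 carbons, so the parent hydride is octane.
A carboxylic acid (terminal –COOH) is the principal characteristic group, giving the suffix -oic acid.
There is one C≡C triple bond, indicated by the ending -yne.
Choose the numbering such that the carboxylic acid carbon is C-1 by definition.
With this numbering: the triple bond between C-3 and C-4; a chloro group at C-7; an iodo group at C-6.
Prefixes are listed alphabetically: chloro, iodo.
Putting it together: 7-chloro-6-iodooct-3-ynoic acid.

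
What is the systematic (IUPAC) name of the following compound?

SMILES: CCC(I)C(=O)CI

The longest chain bearing the carbonyl is 5 carbons long (pentane).
A ketone (C=O on an internal carbon) is the principal characteristic group, giving the suffix -one.
Number the chain so that numbering from this end puts the carbonyl group at C-2 rather than C-4.
That gives the carbonyl at C-2; iodo groups at C-1 and C-3.
Putting it together: 1,3-diiodopentan-2-one.

1,3-diiodopentan-2-one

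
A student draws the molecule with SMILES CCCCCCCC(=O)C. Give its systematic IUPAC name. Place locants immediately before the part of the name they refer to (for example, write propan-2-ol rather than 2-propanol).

nonan-2-one

The longest carbon chain that includes the carbonyl has 9 carbons, so the parent hydride is nonane.
The principal characteristic group is a ketone (C=O on an internal carbon), named with the suffix -one.
Choose the numbering such that numbering from this end puts the carbonyl group at C-2 rather than C-8.
With this numbering: the carbonyl at C-2.
Putting it together: nonan-2-one.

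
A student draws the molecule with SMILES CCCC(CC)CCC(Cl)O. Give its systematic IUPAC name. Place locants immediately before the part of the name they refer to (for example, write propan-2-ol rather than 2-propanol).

1-chloro-4-ethylheptan-1-ol

The longest chain bearing the –OH group is 7 carbons long (heptane).
The highest-priority functional group is an alcohol (–OH), so the name ends in -ol.
Number the chain so that numbering from this end puts the hydroxyl group at C-1 rather than C-7.
That gives the hydroxyl at C-1; a chloro group at C-1; an ethyl group at C-4.
The substituents are ordered alphabetically, ignoring any di-/tri- multipliers.
The name is 1-chloro-4-ethylheptan-1-ol.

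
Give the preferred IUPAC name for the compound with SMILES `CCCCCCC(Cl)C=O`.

2-chlorooctanal

The longest chain bearing the –CHO group is 8 carbons long (octane).
The highest-priority functional group is an aldehyde (terminal –CHO), so the name ends in -al.
Choose the numbering such that the aldehyde carbon is C-1 by definition.
With this numbering: a chloro group at C-2.
Assembling the pieces gives 2-chlorooctanal.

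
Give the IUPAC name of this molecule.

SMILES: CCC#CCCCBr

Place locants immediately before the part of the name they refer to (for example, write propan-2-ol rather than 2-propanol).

Counting along the main chain through the multiple bond gives 7 carbons: the parent is heptane.
There is one C≡C triple bond, indicated by the ending -yne.
Number the chain so that numbering from this end puts the triple bond at C-3 rather than C-4.
With this numbering: the triple bond between C-3 and C-4; a bromo group at C-7.
The name is 7-bromohept-3-yne.

7-bromohept-3-yne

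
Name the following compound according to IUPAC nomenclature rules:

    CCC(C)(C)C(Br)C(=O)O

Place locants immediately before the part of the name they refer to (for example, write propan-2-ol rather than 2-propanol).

The longest chain bearing the –COOH group is 5 carbons long (pentane).
A carboxylic acid (terminal –COOH) is the principal characteristic group, giving the suffix -oic acid.
The numbering direction is chosen so that the carboxylic acid carbon is C-1 by definition.
This places a bromo group at C-2; two methyl groups at C-3.
Substituent prefixes are cited in alphabetical order (multiplying prefixes like di-/tri- are ignored for ordering).
The name is 2-bromo-3,3-dimethylpentanoic acid.

2-bromo-3,3-dimethylpentanoic acid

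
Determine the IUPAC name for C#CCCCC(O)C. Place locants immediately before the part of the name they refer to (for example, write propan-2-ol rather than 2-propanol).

The longest carbon chain that includes the –OH group and the multiple bond has 7 carbons, so the parent hydride is heptane.
The principal characteristic group is an alcohol (–OH), named with the suffix -ol.
There is one C≡C triple bond, indicated by the ending -yne.
The numbering direction is chosen so that numbering from this end puts the hydroxyl group at C-2 rather than C-6.
That gives the hydroxyl at C-2; the triple bond between C-6 and C-7.
The name is hept-6-yn-2-ol.

hept-6-yn-2-ol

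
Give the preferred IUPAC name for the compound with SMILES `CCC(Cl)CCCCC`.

The longest continuous carbon chain has 8 atoms, so the parent hydride is octane.
The numbering direction is chosen so that the substituent locant set {3} is lower than {6} at the first point of difference.
That gives a chloro group at C-3.
Putting it together: 3-chlorooctane.

3-chlorooctane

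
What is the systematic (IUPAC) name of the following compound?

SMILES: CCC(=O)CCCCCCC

Counting along the main chain through the carbonyl gives 10 carbons: the parent is decane.
The highest-priority functional group is a ketone (C=O on an internal carbon), so the name ends in -one.
The numbering direction is chosen so that numbering from this end puts the carbonyl group at C-3 rather than C-8.
This places the carbonyl at C-3.
Assembling the pieces gives decan-3-one.

decan-3-one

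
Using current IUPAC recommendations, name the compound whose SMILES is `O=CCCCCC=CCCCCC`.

dodec-6-enal

Counting along the main chain through the –CHO group and the multiple bond gives 12 carbons: the parent is dodecane.
The principal characteristic group is an aldehyde (terminal –CHO), named with the suffix -al.
The chain contains a C=C double bond, so the unsaturation ending is -ene.
Choose the numbering such that the aldehyde carbon is C-1 by definition.
That gives the double bond between C-6 and C-7.
Putting it together: dodec-6-enal.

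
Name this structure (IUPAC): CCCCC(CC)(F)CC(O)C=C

5-ethyl-5-fluoronon-1-en-3-ol

Counting along the main chain through the –OH group and the multiple bond gives 9 carbons: the parent is nonane.
The principal characteristic group is an alcohol (–OH), named with the suffix -ol.
There is one C=C double bond, indicated by the ending -ene.
Number the chain so that numbering from this end puts the hydroxyl group at C-3 rather than C-7.
This places the hydroxyl at C-3; the double bond between C-1 and C-2; an ethyl group at C-5; a fluoro group at C-5.
Substituent prefixes are cited in alphabetical order (multiplying prefixes like di-/tri- are ignored for ordering).
Putting it together: 5-ethyl-5-fluoronon-1-en-3-ol.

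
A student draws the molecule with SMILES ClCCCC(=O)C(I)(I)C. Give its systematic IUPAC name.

6-chloro-2,2-diiodohexan-3-one

Counting along the main chain through the carbonyl gives 6 carbons: the parent is hexane.
A ketone (C=O on an internal carbon) is the principal characteristic group, giving the suffix -one.
The numbering direction is chosen so that numbering from this end puts the carbonyl group at C-3 rather than C-4.
With this numbering: the carbonyl at C-3; a chloro group at C-6; two iodo groups at C-2.
Substituent prefixes are cited in alphabetical order (multiplying prefixes like di-/tri- are ignored for ordering).
The name is 6-chloro-2,2-diiodohexan-3-one.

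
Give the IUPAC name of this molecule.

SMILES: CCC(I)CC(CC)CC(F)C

The longest continuous carbon chain has 8 atoms, so the parent hydride is octane.
Number the chain so that the substituent locant set {2,4,6} is lower than {3,5,7} at the first point of difference.
That gives an ethyl group at C-4; a fluoro group at C-2; an iodo group at C-6.
Prefixes are listed alphabetically: ethyl, fluoro, iodo.
Putting it together: 4-ethyl-2-fluoro-6-iodooctane.

4-ethyl-2-fluoro-6-iodooctane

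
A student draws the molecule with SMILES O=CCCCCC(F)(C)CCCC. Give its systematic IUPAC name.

6-fluoro-6-methyldecanal

The longest chain bearing the –CHO group is 10 carbons long (decane).
The principal characteristic group is an aldehyde (terminal –CHO), named with the suffix -al.
Choose the numbering such that the aldehyde carbon is C-1 by definition.
With this numbering: a fluoro group at C-6; a methyl group at C-6.
Prefixes are listed alphabetically: fluoro, methyl.
Putting it together: 6-fluoro-6-methyldecanal.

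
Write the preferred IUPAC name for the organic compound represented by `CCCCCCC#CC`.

The longest carbon chain that includes the multiple bond has 9 carbons, so the parent hydride is nonane.
The chain contains a C≡C triple bond, so the unsaturation ending is -yne.
Choose the numbering such that numbering from this end puts the triple bond at C-2 rather than C-7.
That gives the triple bond between C-2 and C-3.
Putting it together: non-2-yne.

non-2-yne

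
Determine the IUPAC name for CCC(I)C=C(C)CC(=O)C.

The longest carbon chain that includes the carbonyl and the multiple bond has 8 carbons, so the parent hydride is octane.
The principal characteristic group is a ketone (C=O on an internal carbon), named with the suffix -one.
The chain contains a C=C double bond, so the unsaturation ending is -ene.
Number the chain so that numbering from this end puts the carbonyl group at C-2 rather than C-7.
That gives the carbonyl at C-2; the double bond between C-4 and C-5; an iodo group at C-6; a methyl group at C-4.
Prefixes are listed alphabetically: iodo, methyl.
The name is 6-iodo-4-methyloct-4-en-2-one.

6-iodo-4-methyloct-4-en-2-one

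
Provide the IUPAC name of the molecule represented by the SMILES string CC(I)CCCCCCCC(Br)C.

The longest carbon chain is 11 atoms: the parent is undecane.
Number the chain so that the locant sets are identical either way, so the alphabetically earlier bromo substituent takes the lower locant (2 rather than 10).
This places a bromo group at C-2; an iodo group at C-10.
Substituent prefixes are cited in alphabetical order (multiplying prefixes like di-/tri- are ignored for ordering).
The name is 2-bromo-10-iodoundecane.

2-bromo-10-iodoundecane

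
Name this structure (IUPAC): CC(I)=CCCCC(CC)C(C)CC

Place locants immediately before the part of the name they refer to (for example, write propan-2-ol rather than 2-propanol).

7-ethyl-2-iodo-8-methyldec-2-ene

The longest carbon chain that includes the multiple bond has 10 carbons, so the parent hydride is decane.
A C=C double bond in the chain gives the infix -ene-.
The numbering direction is chosen so that numbering from this end puts the double bond at C-2 rather than C-8.
This places the double bond between C-2 and C-3; an ethyl group at C-7; an iodo group at C-2; a methyl group at C-8.
Substituent prefixes are cited in alphabetical order (multiplying prefixes like di-/tri- are ignored for ordering).
The name is 7-ethyl-2-iodo-8-methyldec-2-ene.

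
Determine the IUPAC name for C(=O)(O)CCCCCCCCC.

decanoic acid

Counting along the main chain through the –COOH group gives 10 carbons: the parent is decane.
The highest-priority functional group is a carboxylic acid (terminal –COOH), so the name ends in -oic acid.
Choose the numbering such that the carboxylic acid carbon is C-1 by definition.
Assembling the pieces gives decanoic acid.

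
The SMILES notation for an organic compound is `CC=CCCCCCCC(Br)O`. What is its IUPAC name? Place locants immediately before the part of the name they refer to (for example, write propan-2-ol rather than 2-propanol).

The longest chain bearing the –OH group and the multiple bond is 10 carbons long (decane).
The highest-priority functional group is an alcohol (–OH), so the name ends in -ol.
There is one C=C double bond, indicated by the ending -ene.
The numbering direction is chosen so that numbering from this end puts the hydroxyl group at C-1 rather than C-10.
With this numbering: the hydroxyl at C-1; the double bond between C-8 and C-9; a bromo group at C-1.
Putting it together: 1-bromodec-8-en-1-ol.

1-bromodec-8-en-1-ol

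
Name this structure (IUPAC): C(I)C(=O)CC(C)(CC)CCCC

4-ethyl-1-iodo-4-methyloctan-2-one

The longest carbon chain that includes the carbonyl has 8 carbons, so the parent hydride is octane.
The highest-priority functional group is a ketone (C=O on an internal carbon), so the name ends in -one.
Choose the numbering such that numbering from this end puts the carbonyl group at C-2 rather than C-7.
This places the carbonyl at C-2; an ethyl group at C-4; an iodo group at C-1; a methyl group at C-4.
Substituent prefixes are cited in alphabetical order (multiplying prefixes like di-/tri- are ignored for ordering).
The name is 4-ethyl-1-iodo-4-methyloctan-2-one.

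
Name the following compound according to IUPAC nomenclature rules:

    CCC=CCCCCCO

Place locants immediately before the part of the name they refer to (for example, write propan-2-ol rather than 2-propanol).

The longest chain bearing the –OH group and the multiple bond is 9 carbons long (nonane).
The principal characteristic group is an alcohol (–OH), named with the suffix -ol.
A C=C double bond in the chain gives the infix -ene-.
The numbering direction is chosen so that numbering from this end puts the hydroxyl group at C-1 rather than C-9.
This places the hydroxyl at C-1; the double bond between C-6 and C-7.
The name is non-6-en-1-ol.

non-6-en-1-ol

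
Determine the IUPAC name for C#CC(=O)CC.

pent-1-yn-3-one

The longest chain bearing the carbonyl and the multiple bond is 5 carbons long (pentane).
The principal characteristic group is a ketone (C=O on an internal carbon), named with the suffix -one.
There is one C≡C triple bond, indicated by the ending -yne.
The numbering direction is chosen so that numbering from this end puts the triple bond at C-1 rather than C-4.
This places the carbonyl at C-3; the triple bond between C-1 and C-2.
Putting it together: pent-1-yn-3-one.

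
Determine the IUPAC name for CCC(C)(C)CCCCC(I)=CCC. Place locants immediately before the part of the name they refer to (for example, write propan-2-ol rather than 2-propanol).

4-iodo-9,9-dimethylundec-3-ene

The longest carbon chain that includes the multiple bond has 11 carbons, so the parent hydride is undecane.
The chain contains a C=C double bond, so the unsaturation ending is -ene.
The numbering direction is chosen so that numbering from this end puts the double bond at C-3 rather than C-8.
That gives the double bond between C-3 and C-4; an iodo group at C-4; two methyl groups at C-9.
Prefixes are listed alphabetically: iodo, methyl.
Assembling the pieces gives 4-iodo-9,9-dimethylundec-3-ene.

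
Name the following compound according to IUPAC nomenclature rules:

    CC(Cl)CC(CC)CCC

2-chloro-4-ethylheptane

The parent chain contains 7 carbons (heptane).
The numbering direction is chosen so that the substituent locant set {2,4} is lower than {4,6} at the first point of difference.
This places a chloro group at C-2; an ethyl group at C-4.
The substituents are ordered alphabetically, ignoring any di-/tri- multipliers.
Putting it together: 2-chloro-4-ethylheptane.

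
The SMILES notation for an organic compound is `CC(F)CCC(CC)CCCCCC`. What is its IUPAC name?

5-ethyl-2-fluoroundecane

The parent chain contains 11 carbons (undecane).
The numbering direction is chosen so that the substituent locant set {2,5} is lower than {7,10} at the first point of difference.
This places an ethyl group at C-5; a fluoro group at C-2.
Prefixes are listed alphabetically: ethyl, fluoro.
Putting it together: 5-ethyl-2-fluoroundecane.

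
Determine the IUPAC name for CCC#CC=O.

pent-2-ynal

Counting along the main chain through the –CHO group and the multiple bond gives 5 carbons: the parent is pentane.
The highest-priority functional group is an aldehyde (terminal –CHO), so the name ends in -al.
There is one C≡C triple bond, indicated by the ending -yne.
The numbering direction is chosen so that the aldehyde carbon is C-1 by definition.
With this numbering: the triple bond between C-2 and C-3.
Assembling the pieces gives pent-2-ynal.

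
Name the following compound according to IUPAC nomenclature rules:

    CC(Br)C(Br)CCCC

The longest continuous carbon chain has 7 atoms, so the parent hydride is heptane.
Number the chain so that the substituent locant set {2,3} is lower than {5,6} at the first point of difference.
With this numbering: bromo groups at C-2 and C-3.
Putting it together: 2,3-dibromoheptane.

2,3-dibromoheptane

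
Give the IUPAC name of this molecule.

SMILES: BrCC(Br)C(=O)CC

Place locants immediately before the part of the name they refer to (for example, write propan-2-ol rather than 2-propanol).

Counting along the main chain through the carbonyl gives 5 carbons: the parent is pentane.
The principal characteristic group is a ketone (C=O on an internal carbon), named with the suffix -one.
Choose the numbering such that the substituent locant set {1,2} is lower than {4,5} at the first point of difference.
That gives the carbonyl at C-3; bromo groups at C-1 and C-2.
Assembling the pieces gives 1,2-dibromopentan-3-one.

1,2-dibromopentan-3-one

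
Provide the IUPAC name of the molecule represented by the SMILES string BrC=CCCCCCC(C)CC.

1-bromo-8-methyldec-1-ene

Counting along the main chain through the multiple bond gives 10 carbons: the parent is decane.
A C=C double bond in the chain gives the infix -ene-.
The numbering direction is chosen so that numbering from this end puts the double bond at C-1 rather than C-9.
This places the double bond between C-1 and C-2; a bromo group at C-1; a methyl group at C-8.
Prefixes are listed alphabetically: bromo, methyl.
Assembling the pieces gives 1-bromo-8-methyldec-1-ene.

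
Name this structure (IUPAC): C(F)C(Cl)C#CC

The longest carbon chain that includes the multiple bond has 5 carbons, so the parent hydride is pentane.
There is one C≡C triple bond, indicated by the ending -yne.
Choose the numbering such that numbering from this end puts the triple bond at C-2 rather than C-3.
This places the triple bond between C-2 and C-3; a chloro group at C-4; a fluoro group at C-5.
Prefixes are listed alphabetically: chloro, fluoro.
Assembling the pieces gives 4-chloro-5-fluoropent-2-yne.

4-chloro-5-fluoropent-2-yne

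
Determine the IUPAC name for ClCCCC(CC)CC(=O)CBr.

Counting along the main chain through the carbonyl gives 7 carbons: the parent is heptane.
A ketone (C=O on an internal carbon) is the principal characteristic group, giving the suffix -one.
Choose the numbering such that numbering from this end puts the carbonyl group at C-2 rather than C-6.
This places the carbonyl at C-2; a bromo group at C-1; a chloro group at C-7; an ethyl group at C-4.
Prefixes are listed alphabetically: bromo, chloro, ethyl.
Putting it together: 1-bromo-7-chloro-4-ethylheptan-2-one.

1-bromo-7-chloro-4-ethylheptan-2-one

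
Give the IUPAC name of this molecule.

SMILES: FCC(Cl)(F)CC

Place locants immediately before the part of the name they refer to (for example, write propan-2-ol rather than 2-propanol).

2-chloro-1,2-difluorobutane

The longest continuous carbon chain has 4 atoms, so the parent hydride is butane.
Choose the numbering such that the substituent locant set {1,2,2} is lower than {3,3,4} at the first point of difference.
This places a chloro group at C-2; fluoro groups at C-1 and C-2.
The substituents are ordered alphabetically, ignoring any di-/tri- multipliers.
Putting it together: 2-chloro-1,2-difluorobutane.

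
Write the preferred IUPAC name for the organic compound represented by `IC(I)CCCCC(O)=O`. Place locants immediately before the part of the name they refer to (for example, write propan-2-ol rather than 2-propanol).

The longest chain bearing the –COOH group is 6 carbons long (hexane).
A carboxylic acid (terminal –COOH) is the principal characteristic group, giving the suffix -oic acid.
Choose the numbering such that the carboxylic acid carbon is C-1 by definition.
This places two iodo groups at C-6.
The name is 6,6-diiodohexanoic acid.

6,6-diiodohexanoic acid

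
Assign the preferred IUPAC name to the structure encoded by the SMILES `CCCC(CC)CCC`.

The parent chain contains 7 carbons (heptane).
Numbering from either end gives identical locants here.
That gives an ethyl group at C-4.
The name is 4-ethylheptane.

4-ethylheptane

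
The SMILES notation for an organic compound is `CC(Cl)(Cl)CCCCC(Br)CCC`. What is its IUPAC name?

The parent chain contains 10 carbons (decane).
Choose the numbering such that the substituent locant set {2,2,7} is lower than {4,9,9} at the first point of difference.
With this numbering: a bromo group at C-7; two chloro groups at C-2.
The substituents are ordered alphabetically, ignoring any di-/tri- multipliers.
Putting it together: 7-bromo-2,2-dichlorodecane.

7-bromo-2,2-dichlorodecane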